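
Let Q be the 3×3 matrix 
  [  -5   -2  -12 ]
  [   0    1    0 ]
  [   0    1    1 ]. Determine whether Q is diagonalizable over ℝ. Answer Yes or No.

No

Characteristic polynomial: p(r) = r^3 + 3r^2 - 9r + 5 = (r - 1)^2(r + 5).
r = 1 has algebraic multiplicity 2; rank(Q − 1I) = 2, so geometric multiplicity = 1.
Geometric multiplicity < algebraic multiplicity, so Q is not diagonalizable.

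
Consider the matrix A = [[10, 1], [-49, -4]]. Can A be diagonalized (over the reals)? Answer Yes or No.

Characteristic polynomial: p(r) = r^2 - 6r + 9 = (r - 3)^2.
r = 3 has algebraic multiplicity 2; rank(A − 3I) = 1, so geometric multiplicity = 1.
Geometric multiplicity < algebraic multiplicity, so A is not diagonalizable.

No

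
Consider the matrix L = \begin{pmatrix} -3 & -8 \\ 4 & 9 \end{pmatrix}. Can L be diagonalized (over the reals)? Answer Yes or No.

Characteristic polynomial: p(t) = t^2 - 6t + 5 = (t - 5)(t - 1).
All 2 eigenvalues are distinct, so L is diagonalizable.

Yes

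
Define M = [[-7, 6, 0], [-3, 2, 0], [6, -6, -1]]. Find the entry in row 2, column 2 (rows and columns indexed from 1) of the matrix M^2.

-14

Characteristic polynomial: t^3 + 6t^2 + 9t + 4 = (t + 1)^2(t + 4), so the eigenvalues are -4, -1, -1.
t=-1: eigenvector (1, 1, 0).
t=-4: eigenvector (-2, -1, 2).
t=-1: eigenvector (1, 1, 1).
P = [[1, -2, 1], [1, -1, 1], [0, 2, 1]], D = diag(-1, -4, -1), P⁻¹ = [[-3, 4, -1], [-1, 1, 0], [2, -2, 1]].
M² = P·diag(1, 16, 1)·P⁻¹ = [[31, -30, 0], [15, -14, 0], [-30, 30, 1]].
The requested entry is -14.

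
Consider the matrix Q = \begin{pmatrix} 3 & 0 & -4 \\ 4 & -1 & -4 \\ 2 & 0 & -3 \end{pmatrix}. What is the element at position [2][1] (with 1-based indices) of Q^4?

0

Characteristic polynomial: s^3 + s^2 - s - 1 = (s - 1)(s + 1)^2, so the eigenvalues are -1, -1, 1.
s=-1: eigenvector (1, -1, 1).
s=-1: eigenvector (0, 1, 0).
s=1: eigenvector (-2, -2, -1).
P = [[1, 0, -2], [-1, 1, -2], [1, 0, -1]], D = diag(-1, -1, 1), P⁻¹ = [[-1, 0, 2], [-3, 1, 4], [-1, 0, 1]].
Q⁴ = P·diag(1, 1, 1)·P⁻¹ = [[1, 0, 0], [0, 1, 0], [0, 0, 1]].
The requested entry is 0.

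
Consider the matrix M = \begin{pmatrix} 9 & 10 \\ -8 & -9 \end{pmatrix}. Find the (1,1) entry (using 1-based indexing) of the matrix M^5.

9

Characteristic polynomial: s^2 - 1 = (s - 1)(s + 1), so the eigenvalues are -1, 1.
s=-1: eigenvector (1, -1).
s=1: eigenvector (5, -4).
P = [[1, 5], [-1, -4]], D = diag(-1, 1), P⁻¹ = [[-4, -5], [1, 1]].
M⁵ = P·diag(-1, 1)·P⁻¹ = [[9, 10], [-8, -9]].
The requested entry is 9.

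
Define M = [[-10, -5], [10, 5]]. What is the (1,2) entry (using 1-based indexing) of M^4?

Characteristic polynomial: r^2 + 5r = r(r + 5), so the eigenvalues are -5, 0.
r=0: eigenvector (-1, 2).
r=-5: eigenvector (-1, 1).
P = [[-1, -1], [2, 1]], D = diag(0, -5), P⁻¹ = [[1, 1], [-2, -1]].
M⁴ = P·diag(0, 625)·P⁻¹ = [[1250, 625], [-1250, -625]].
The requested entry is 625.

625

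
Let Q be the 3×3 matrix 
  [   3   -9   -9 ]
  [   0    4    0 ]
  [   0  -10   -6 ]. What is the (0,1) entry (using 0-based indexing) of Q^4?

1215

Characteristic polynomial: t^3 - t^2 - 30t + 72 = (t - 4)(t - 3)(t + 6), so the eigenvalues are -6, 3, 4.
t=3: eigenvector (1, 0, 0).
t=4: eigenvector (0, 1, -1).
t=-6: eigenvector (1, 0, 1).
P = [[1, 0, 1], [0, 1, 0], [0, -1, 1]], D = diag(3, 4, -6), P⁻¹ = [[1, -1, -1], [0, 1, 0], [0, 1, 1]].
Q⁴ = P·diag(81, 256, 1296)·P⁻¹ = [[81, 1215, 1215], [0, 256, 0], [0, 1040, 1296]].
The requested entry is 1215.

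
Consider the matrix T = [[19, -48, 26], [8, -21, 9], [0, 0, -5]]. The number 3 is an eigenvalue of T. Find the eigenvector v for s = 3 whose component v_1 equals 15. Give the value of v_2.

T − 3I = [[16, -48, 26], [8, -24, 9], [0, 0, -8]].
Solving (T − 3I)v = 0 gives the eigenspace spanned by (15, 5, 0).
With v_1 = 15, v = (15, 5, 0), so v_2 = 5.

5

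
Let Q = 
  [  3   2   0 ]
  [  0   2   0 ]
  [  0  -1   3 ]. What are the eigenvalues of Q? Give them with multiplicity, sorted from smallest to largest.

2, 3, 3

Characteristic polynomial: p(λ) = λ^3 - 8λ^2 + 21λ - 18 = (λ - 3)^2(λ - 2).
Roots (with multiplicity): 2, 3, 3.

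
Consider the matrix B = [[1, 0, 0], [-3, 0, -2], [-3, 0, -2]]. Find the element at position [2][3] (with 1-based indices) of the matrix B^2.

4

Characteristic polynomial: t^3 + t^2 - 2t = t(t - 1)(t + 2), so the eigenvalues are -2, 0, 1.
t=1: eigenvector (1, -1, -1).
t=0: eigenvector (0, 1, 0).
t=-2: eigenvector (0, 1, 1).
P = [[1, 0, 0], [-1, 1, 1], [-1, 0, 1]], D = diag(1, 0, -2), P⁻¹ = [[1, 0, 0], [0, 1, -1], [1, 0, 1]].
B² = P·diag(1, 0, 4)·P⁻¹ = [[1, 0, 0], [3, 0, 4], [3, 0, 4]].
The requested entry is 4.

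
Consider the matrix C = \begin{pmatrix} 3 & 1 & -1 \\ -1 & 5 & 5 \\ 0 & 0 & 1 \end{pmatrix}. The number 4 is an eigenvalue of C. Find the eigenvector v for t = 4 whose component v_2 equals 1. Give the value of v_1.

C − 4I = [[-1, 1, -1], [-1, 1, 5], [0, 0, -3]].
Solving (C − 4I)v = 0 gives the eigenspace spanned by (1, 1, 0).
With v_2 = 1, v = (1, 1, 0), so v_1 = 1.

1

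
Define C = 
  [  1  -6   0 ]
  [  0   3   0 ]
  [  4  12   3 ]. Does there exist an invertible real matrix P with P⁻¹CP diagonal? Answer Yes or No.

Yes

Characteristic polynomial: p(s) = s^3 - 7s^2 + 15s - 9 = (s - 3)^2(s - 1).
s = 3 has algebraic multiplicity 2; rank(C − 3I) = 1, so geometric multiplicity = 2.
Every eigenvalue has geometric = algebraic multiplicity, so C is diagonalizable.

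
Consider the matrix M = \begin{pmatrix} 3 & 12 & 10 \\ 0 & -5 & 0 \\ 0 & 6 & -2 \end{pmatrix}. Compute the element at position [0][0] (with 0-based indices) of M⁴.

81

Characteristic polynomial: r^3 + 4r^2 - 11r - 30 = (r - 3)(r + 2)(r + 5), so the eigenvalues are -5, -2, 3.
r=-2: eigenvector (-2, 0, 1).
r=-5: eigenvector (1, 1, -2).
r=3: eigenvector (1, 0, 0).
P = [[-2, 1, 1], [0, 1, 0], [1, -2, 0]], D = diag(-2, -5, 3), P⁻¹ = [[0, 2, 1], [0, 1, 0], [1, 3, 2]].
M⁴ = P·diag(16, 625, 81)·P⁻¹ = [[81, 804, 130], [0, 625, 0], [0, -1218, 16]].
The requested entry is 81.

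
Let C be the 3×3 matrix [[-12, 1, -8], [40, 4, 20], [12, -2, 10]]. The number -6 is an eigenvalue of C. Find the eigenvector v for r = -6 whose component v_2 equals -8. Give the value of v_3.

-4

C + 6I = [[-6, 1, -8], [40, 10, 20], [12, -2, 16]].
Solving (C + 6I)v = 0 gives the eigenspace spanned by (4, -8, -4).
With v_2 = -8, v = (4, -8, -4), so v_3 = -4.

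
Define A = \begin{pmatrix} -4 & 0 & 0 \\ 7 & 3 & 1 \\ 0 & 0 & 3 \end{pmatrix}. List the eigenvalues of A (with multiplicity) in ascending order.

-4, 3, 3

Characteristic polynomial: p(t) = t^3 - 2t^2 - 15t + 36 = (t - 3)^2(t + 4).
Roots (with multiplicity): -4, 3, 3.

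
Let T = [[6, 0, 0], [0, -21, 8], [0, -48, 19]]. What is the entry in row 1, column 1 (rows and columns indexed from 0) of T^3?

Characteristic polynomial: μ^3 - 4μ^2 - 27μ + 90 = (μ - 6)(μ - 3)(μ + 5), so the eigenvalues are -5, 3, 6.
μ=3: eigenvector (0, 1, 3).
μ=-5: eigenvector (0, 1, 2).
μ=6: eigenvector (1, 0, 0).
P = [[0, 0, 1], [1, 1, 0], [3, 2, 0]], D = diag(3, -5, 6), P⁻¹ = [[0, -2, 1], [0, 3, -1], [1, 0, 0]].
T³ = P·diag(27, -125, 216)·P⁻¹ = [[216, 0, 0], [0, -429, 152], [0, -912, 331]].
The requested entry is -429.

-429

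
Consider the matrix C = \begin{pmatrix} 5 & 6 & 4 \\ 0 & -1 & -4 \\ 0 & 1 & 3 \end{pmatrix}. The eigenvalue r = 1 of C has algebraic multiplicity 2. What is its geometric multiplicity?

C − 1I = [[4, 6, 4], [0, -2, -4], [0, 1, 2]].
This matrix has rank 2, so its null space has dimension 3 − 2 = 1.

1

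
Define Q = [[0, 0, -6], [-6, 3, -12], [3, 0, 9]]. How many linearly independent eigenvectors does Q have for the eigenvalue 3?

2

Q − 3I = [[-3, 0, -6], [-6, 0, -12], [3, 0, 6]].
This matrix has rank 1, so its null space has dimension 3 − 1 = 2.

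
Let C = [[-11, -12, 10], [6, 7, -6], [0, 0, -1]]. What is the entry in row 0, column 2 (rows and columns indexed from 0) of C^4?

Characteristic polynomial: λ^3 + 5λ^2 - λ - 5 = (λ - 1)(λ + 1)(λ + 5), so the eigenvalues are -5, -1, 1.
λ=-1: eigenvector (1, 0, 1).
λ=-5: eigenvector (2, -1, 0).
λ=1: eigenvector (-1, 1, 0).
P = [[1, 2, -1], [0, -1, 1], [1, 0, 0]], D = diag(-1, -5, 1), P⁻¹ = [[0, 0, 1], [1, 1, -1], [1, 2, -1]].
C⁴ = P·diag(1, 625, 1)·P⁻¹ = [[1249, 1248, -1248], [-624, -623, 624], [0, 0, 1]].
The requested entry is -1248.

-1248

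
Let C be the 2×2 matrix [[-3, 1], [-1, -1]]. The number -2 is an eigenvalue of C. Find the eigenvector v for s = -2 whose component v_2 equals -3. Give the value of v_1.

C + 2I = [[-1, 1], [-1, 1]].
Solving (C + 2I)v = 0 gives the eigenspace spanned by (-3, -3).
With v_2 = -3, v = (-3, -3), so v_1 = -3.

-3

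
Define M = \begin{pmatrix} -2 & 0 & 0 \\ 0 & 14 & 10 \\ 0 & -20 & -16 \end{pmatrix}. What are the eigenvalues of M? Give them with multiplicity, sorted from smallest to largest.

-6, -2, 4

Characteristic polynomial: p(t) = t^3 + 4t^2 - 20t - 48 = (t - 4)(t + 2)(t + 6).
Roots (with multiplicity): -6, -2, 4.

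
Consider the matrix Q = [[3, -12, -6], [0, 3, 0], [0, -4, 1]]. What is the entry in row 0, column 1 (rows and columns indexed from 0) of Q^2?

-48

Characteristic polynomial: r^3 - 7r^2 + 15r - 9 = (r - 3)^2(r - 1), so the eigenvalues are 1, 3, 3.
r=3: eigenvector (-4, 1, -2).
r=3: eigenvector (5, -1, 2).
r=1: eigenvector (3, 0, 1).
P = [[-4, 5, 3], [1, -1, 0], [-2, 2, 1]], D = diag(3, 3, 1), P⁻¹ = [[1, -1, -3], [1, -2, -3], [0, 2, 1]].
Q² = P·diag(9, 9, 1)·P⁻¹ = [[9, -48, -24], [0, 9, 0], [0, -16, 1]].
The requested entry is -48.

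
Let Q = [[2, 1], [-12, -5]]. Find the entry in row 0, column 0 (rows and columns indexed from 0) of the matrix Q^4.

-44

Characteristic polynomial: r^2 + 3r + 2 = (r + 1)(r + 2), so the eigenvalues are -2, -1.
r=-1: eigenvector (1, -3).
r=-2: eigenvector (-1, 4).
P = [[1, -1], [-3, 4]], D = diag(-1, -2), P⁻¹ = [[4, 1], [3, 1]].
Q⁴ = P·diag(1, 16)·P⁻¹ = [[-44, -15], [180, 61]].
The requested entry is -44.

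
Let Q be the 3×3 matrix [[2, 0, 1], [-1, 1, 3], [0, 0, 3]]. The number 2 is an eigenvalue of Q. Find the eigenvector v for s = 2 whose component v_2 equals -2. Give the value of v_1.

2

Q − 2I = [[0, 0, 1], [-1, -1, 3], [0, 0, 1]].
Solving (Q − 2I)v = 0 gives the eigenspace spanned by (2, -2, 0).
With v_2 = -2, v = (2, -2, 0), so v_1 = 2.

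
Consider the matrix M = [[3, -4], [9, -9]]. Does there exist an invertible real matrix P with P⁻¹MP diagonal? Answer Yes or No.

Characteristic polynomial: p(t) = t^2 + 6t + 9 = (t + 3)^2.
t = -3 has algebraic multiplicity 2; rank(M + 3I) = 1, so geometric multiplicity = 1.
Geometric multiplicity < algebraic multiplicity, so M is not diagonalizable.

No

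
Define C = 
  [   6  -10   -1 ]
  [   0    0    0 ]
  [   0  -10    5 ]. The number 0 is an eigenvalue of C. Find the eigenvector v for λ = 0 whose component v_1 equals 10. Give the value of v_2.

C = [[6, -10, -1], [0, 0, 0], [0, -10, 5]].
Solving (C)v = 0 gives the eigenspace spanned by (10, 5, 10).
With v_1 = 10, v = (10, 5, 10), so v_2 = 5.

5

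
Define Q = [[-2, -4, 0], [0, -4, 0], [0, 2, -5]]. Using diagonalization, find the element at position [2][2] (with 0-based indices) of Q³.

Characteristic polynomial: μ^3 + 11μ^2 + 38μ + 40 = (μ + 2)(μ + 4)(μ + 5), so the eigenvalues are -5, -4, -2.
μ=-2: eigenvector (1, 0, 0).
μ=-4: eigenvector (2, 1, 2).
μ=-5: eigenvector (0, 0, 1).
P = [[1, 2, 0], [0, 1, 0], [0, 2, 1]], D = diag(-2, -4, -5), P⁻¹ = [[1, -2, 0], [0, 1, 0], [0, -2, 1]].
Q³ = P·diag(-8, -64, -125)·P⁻¹ = [[-8, -112, 0], [0, -64, 0], [0, 122, -125]].
The requested entry is -125.

-125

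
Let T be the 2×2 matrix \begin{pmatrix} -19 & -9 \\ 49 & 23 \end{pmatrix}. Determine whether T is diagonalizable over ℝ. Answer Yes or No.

No

Characteristic polynomial: p(μ) = μ^2 - 4μ + 4 = (μ - 2)^2.
μ = 2 has algebraic multiplicity 2; rank(T − 2I) = 1, so geometric multiplicity = 1.
Geometric multiplicity < algebraic multiplicity, so T is not diagonalizable.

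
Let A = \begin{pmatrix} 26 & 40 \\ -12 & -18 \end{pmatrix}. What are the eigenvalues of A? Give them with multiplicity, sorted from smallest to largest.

2, 6

Characteristic polynomial: p(s) = s^2 - 8s + 12 = (s - 6)(s - 2).
Roots (with multiplicity): 2, 6.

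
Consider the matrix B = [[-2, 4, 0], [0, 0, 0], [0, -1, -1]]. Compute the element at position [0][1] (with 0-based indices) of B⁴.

Characteristic polynomial: λ^3 + 3λ^2 + 2λ = λ(λ + 1)(λ + 2), so the eigenvalues are -2, -1, 0.
λ=0: eigenvector (-2, -1, 1).
λ=-1: eigenvector (0, 0, 1).
λ=-2: eigenvector (1, 0, 0).
P = [[-2, 0, 1], [-1, 0, 0], [1, 1, 0]], D = diag(0, -1, -2), P⁻¹ = [[0, -1, 0], [0, 1, 1], [1, -2, 0]].
B⁴ = P·diag(0, 1, 16)·P⁻¹ = [[16, -32, 0], [0, 0, 0], [0, 1, 1]].
The requested entry is -32.

-32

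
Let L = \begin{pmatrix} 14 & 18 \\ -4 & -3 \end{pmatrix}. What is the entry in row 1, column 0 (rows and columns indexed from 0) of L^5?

Characteristic polynomial: λ^2 - 11λ + 30 = (λ - 6)(λ - 5), so the eigenvalues are 5, 6.
λ=5: eigenvector (-2, 1).
λ=6: eigenvector (-9, 4).
P = [[-2, -9], [1, 4]], D = diag(5, 6), P⁻¹ = [[4, 9], [-1, -2]].
L⁵ = P·diag(3125, 7776)·P⁻¹ = [[44984, 83718], [-18604, -34083]].
The requested entry is -18604.

-18604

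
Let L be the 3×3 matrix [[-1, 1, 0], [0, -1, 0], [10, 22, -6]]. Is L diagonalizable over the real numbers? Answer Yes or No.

No

Characteristic polynomial: p(s) = s^3 + 8s^2 + 13s + 6 = (s + 1)^2(s + 6).
s = -1 has algebraic multiplicity 2; rank(L + 1I) = 2, so geometric multiplicity = 1.
Geometric multiplicity < algebraic multiplicity, so L is not diagonalizable.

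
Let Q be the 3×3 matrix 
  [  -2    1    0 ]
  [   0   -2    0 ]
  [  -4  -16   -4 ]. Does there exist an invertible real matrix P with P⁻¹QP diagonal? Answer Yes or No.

Characteristic polynomial: p(r) = r^3 + 8r^2 + 20r + 16 = (r + 2)^2(r + 4).
r = -2 has algebraic multiplicity 2; rank(Q + 2I) = 2, so geometric multiplicity = 1.
Geometric multiplicity < algebraic multiplicity, so Q is not diagonalizable.

No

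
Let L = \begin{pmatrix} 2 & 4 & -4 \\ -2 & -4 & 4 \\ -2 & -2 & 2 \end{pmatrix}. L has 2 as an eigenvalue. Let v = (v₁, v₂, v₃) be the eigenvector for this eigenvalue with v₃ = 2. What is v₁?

-2

L − 2I = [[0, 4, -4], [-2, -6, 4], [-2, -2, 0]].
Solving (L − 2I)v = 0 gives the eigenspace spanned by (-2, 2, 2).
With v₃ = 2, v = (-2, 2, 2), so v₁ = -2.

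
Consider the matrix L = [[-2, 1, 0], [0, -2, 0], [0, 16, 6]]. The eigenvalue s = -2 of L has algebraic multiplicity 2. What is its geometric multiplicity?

1

L + 2I = [[0, 1, 0], [0, 0, 0], [0, 16, 8]].
This matrix has rank 2, so its null space has dimension 3 − 2 = 1.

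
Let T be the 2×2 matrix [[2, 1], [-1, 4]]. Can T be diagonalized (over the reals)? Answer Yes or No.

No

Characteristic polynomial: p(μ) = μ^2 - 6μ + 9 = (μ - 3)^2.
μ = 3 has algebraic multiplicity 2; rank(T − 3I) = 1, so geometric multiplicity = 1.
Geometric multiplicity < algebraic multiplicity, so T is not diagonalizable.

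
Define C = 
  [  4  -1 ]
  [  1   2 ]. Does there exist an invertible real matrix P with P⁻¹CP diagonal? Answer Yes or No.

No

Characteristic polynomial: p(r) = r^2 - 6r + 9 = (r - 3)^2.
r = 3 has algebraic multiplicity 2; rank(C − 3I) = 1, so geometric multiplicity = 1.
Geometric multiplicity < algebraic multiplicity, so C is not diagonalizable.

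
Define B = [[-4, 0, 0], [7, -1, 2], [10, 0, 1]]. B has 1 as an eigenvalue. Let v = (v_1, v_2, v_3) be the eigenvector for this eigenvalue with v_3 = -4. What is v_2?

-4

B − 1I = [[-5, 0, 0], [7, -2, 2], [10, 0, 0]].
Solving (B − 1I)v = 0 gives the eigenspace spanned by (0, -4, -4).
With v_3 = -4, v = (0, -4, -4), so v_2 = -4.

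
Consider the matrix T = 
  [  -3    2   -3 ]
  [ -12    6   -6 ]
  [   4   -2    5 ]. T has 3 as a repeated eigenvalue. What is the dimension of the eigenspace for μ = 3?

1

T − 3I = [[-6, 2, -3], [-12, 3, -6], [4, -2, 2]].
This matrix has rank 2, so its null space has dimension 3 − 2 = 1.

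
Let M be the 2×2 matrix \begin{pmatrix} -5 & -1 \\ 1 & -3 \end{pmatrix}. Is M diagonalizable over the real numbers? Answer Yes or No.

No

Characteristic polynomial: p(μ) = μ^2 + 8μ + 16 = (μ + 4)^2.
μ = -4 has algebraic multiplicity 2; rank(M + 4I) = 1, so geometric multiplicity = 1.
Geometric multiplicity < algebraic multiplicity, so M is not diagonalizable.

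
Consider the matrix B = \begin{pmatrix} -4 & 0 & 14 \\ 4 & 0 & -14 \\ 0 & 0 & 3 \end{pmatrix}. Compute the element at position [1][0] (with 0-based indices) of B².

-16

Characteristic polynomial: λ^3 + λ^2 - 12λ = λ(λ - 3)(λ + 4), so the eigenvalues are -4, 0, 3.
λ=-4: eigenvector (1, -1, 0).
λ=3: eigenvector (2, -2, 1).
λ=0: eigenvector (0, 1, 0).
P = [[1, 2, 0], [-1, -2, 1], [0, 1, 0]], D = diag(-4, 3, 0), P⁻¹ = [[1, 0, -2], [0, 0, 1], [1, 1, 0]].
B² = P·diag(16, 9, 0)·P⁻¹ = [[16, 0, -14], [-16, 0, 14], [0, 0, 9]].
The requested entry is -16.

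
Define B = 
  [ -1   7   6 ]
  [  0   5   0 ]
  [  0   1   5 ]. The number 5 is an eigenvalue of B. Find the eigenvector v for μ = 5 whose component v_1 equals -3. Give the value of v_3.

-3

B − 5I = [[-6, 7, 6], [0, 0, 0], [0, 1, 0]].
Solving (B − 5I)v = 0 gives the eigenspace spanned by (-3, 0, -3).
With v_1 = -3, v = (-3, 0, -3), so v_3 = -3.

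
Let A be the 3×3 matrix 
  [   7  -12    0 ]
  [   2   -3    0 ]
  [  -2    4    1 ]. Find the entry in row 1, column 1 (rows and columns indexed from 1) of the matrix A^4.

241

Characteristic polynomial: r^3 - 5r^2 + 7r - 3 = (r - 3)(r - 1)^2, so the eigenvalues are 1, 1, 3.
r=3: eigenvector (3, 1, -1).
r=1: eigenvector (2, 1, 0).
r=1: eigenvector (-2, -1, 1).
P = [[3, 2, -2], [1, 1, -1], [-1, 0, 1]], D = diag(3, 1, 1), P⁻¹ = [[1, -2, 0], [0, 1, 1], [1, -2, 1]].
A⁴ = P·diag(81, 1, 1)·P⁻¹ = [[241, -480, 0], [80, -159, 0], [-80, 160, 1]].
The requested entry is 241.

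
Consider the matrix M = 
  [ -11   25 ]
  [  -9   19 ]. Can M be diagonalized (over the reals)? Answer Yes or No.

No

Characteristic polynomial: p(s) = s^2 - 8s + 16 = (s - 4)^2.
s = 4 has algebraic multiplicity 2; rank(M − 4I) = 1, so geometric multiplicity = 1.
Geometric multiplicity < algebraic multiplicity, so M is not diagonalizable.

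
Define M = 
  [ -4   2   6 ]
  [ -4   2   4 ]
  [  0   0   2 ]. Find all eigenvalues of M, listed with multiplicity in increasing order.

Characteristic polynomial: p(r) = r^3 - 4r = r(r - 2)(r + 2).
Roots (with multiplicity): -2, 0, 2.

-2, 0, 2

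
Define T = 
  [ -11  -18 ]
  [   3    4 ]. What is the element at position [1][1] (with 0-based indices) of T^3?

Characteristic polynomial: r^2 + 7r + 10 = (r + 2)(r + 5), so the eigenvalues are -5, -2.
r=-5: eigenvector (-3, 1).
r=-2: eigenvector (-2, 1).
P = [[-3, -2], [1, 1]], D = diag(-5, -2), P⁻¹ = [[-1, -2], [1, 3]].
T³ = P·diag(-125, -8)·P⁻¹ = [[-359, -702], [117, 226]].
The requested entry is 226.

226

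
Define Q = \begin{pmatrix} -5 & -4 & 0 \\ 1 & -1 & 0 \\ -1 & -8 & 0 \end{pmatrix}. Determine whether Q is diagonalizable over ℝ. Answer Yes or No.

No

Characteristic polynomial: p(μ) = μ^3 + 6μ^2 + 9μ = μ(μ + 3)^2.
μ = -3 has algebraic multiplicity 2; rank(Q + 3I) = 2, so geometric multiplicity = 1.
Geometric multiplicity < algebraic multiplicity, so Q is not diagonalizable.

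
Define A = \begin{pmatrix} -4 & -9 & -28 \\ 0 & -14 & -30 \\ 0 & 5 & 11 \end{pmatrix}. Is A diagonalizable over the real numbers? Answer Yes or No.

No

Characteristic polynomial: p(λ) = λ^3 + 7λ^2 + 8λ - 16 = (λ - 1)(λ + 4)^2.
λ = -4 has algebraic multiplicity 2; rank(A + 4I) = 2, so geometric multiplicity = 1.
Geometric multiplicity < algebraic multiplicity, so A is not diagonalizable.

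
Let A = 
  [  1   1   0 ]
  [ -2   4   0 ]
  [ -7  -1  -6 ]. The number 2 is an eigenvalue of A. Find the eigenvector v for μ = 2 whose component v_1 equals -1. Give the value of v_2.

A − 2I = [[-1, 1, 0], [-2, 2, 0], [-7, -1, -8]].
Solving (A − 2I)v = 0 gives the eigenspace spanned by (-1, -1, 1).
With v_1 = -1, v = (-1, -1, 1), so v_2 = -1.

-1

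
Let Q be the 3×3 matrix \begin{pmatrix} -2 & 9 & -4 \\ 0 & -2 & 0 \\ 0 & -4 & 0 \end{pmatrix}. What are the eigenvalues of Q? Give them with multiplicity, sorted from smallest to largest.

-2, -2, 0

Characteristic polynomial: p(s) = s^3 + 4s^2 + 4s = s(s + 2)^2.
Roots (with multiplicity): -2, -2, 0.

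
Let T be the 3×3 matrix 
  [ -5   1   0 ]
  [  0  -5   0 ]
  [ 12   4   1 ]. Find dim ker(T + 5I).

1

T + 5I = [[0, 1, 0], [0, 0, 0], [12, 4, 6]].
This matrix has rank 2, so its null space has dimension 3 − 2 = 1.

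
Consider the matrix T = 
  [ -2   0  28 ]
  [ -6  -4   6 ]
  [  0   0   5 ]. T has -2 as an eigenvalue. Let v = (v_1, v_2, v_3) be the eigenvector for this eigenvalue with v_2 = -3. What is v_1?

T + 2I = [[0, 0, 28], [-6, -2, 6], [0, 0, 7]].
Solving (T + 2I)v = 0 gives the eigenspace spanned by (1, -3, 0).
With v_2 = -3, v = (1, -3, 0), so v_1 = 1.

1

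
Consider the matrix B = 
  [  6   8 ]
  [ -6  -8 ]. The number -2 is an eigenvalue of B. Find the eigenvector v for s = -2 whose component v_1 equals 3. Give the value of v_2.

B + 2I = [[8, 8], [-6, -6]].
Solving (B + 2I)v = 0 gives the eigenspace spanned by (3, -3).
With v_1 = 3, v = (3, -3), so v_2 = -3.

-3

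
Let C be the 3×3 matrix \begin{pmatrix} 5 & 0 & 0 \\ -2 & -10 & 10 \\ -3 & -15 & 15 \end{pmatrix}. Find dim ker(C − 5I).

C − 5I = [[0, 0, 0], [-2, -15, 10], [-3, -15, 10]].
This matrix has rank 2, so its null space has dimension 3 − 2 = 1.

1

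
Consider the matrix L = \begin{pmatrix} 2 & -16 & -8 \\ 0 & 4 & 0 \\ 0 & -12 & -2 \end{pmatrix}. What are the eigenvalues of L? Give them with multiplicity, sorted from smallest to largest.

-2, 2, 4

Characteristic polynomial: p(s) = s^3 - 4s^2 - 4s + 16 = (s - 4)(s - 2)(s + 2).
Roots (with multiplicity): -2, 2, 4.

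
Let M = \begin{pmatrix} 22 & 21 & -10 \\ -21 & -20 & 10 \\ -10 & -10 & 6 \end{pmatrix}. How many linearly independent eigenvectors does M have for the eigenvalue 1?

1

M − 1I = [[21, 21, -10], [-21, -21, 10], [-10, -10, 5]].
This matrix has rank 2, so its null space has dimension 3 − 2 = 1.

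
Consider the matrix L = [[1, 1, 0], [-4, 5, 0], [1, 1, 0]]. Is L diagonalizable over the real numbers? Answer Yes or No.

No

Characteristic polynomial: p(t) = t^3 - 6t^2 + 9t = t(t - 3)^2.
t = 3 has algebraic multiplicity 2; rank(L − 3I) = 2, so geometric multiplicity = 1.
Geometric multiplicity < algebraic multiplicity, so L is not diagonalizable.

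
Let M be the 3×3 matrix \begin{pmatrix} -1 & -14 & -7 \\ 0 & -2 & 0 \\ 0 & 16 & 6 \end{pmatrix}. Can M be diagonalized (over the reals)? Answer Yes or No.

Characteristic polynomial: p(r) = r^3 - 3r^2 - 16r - 12 = (r - 6)(r + 1)(r + 2).
All 3 eigenvalues are distinct, so M is diagonalizable.

Yes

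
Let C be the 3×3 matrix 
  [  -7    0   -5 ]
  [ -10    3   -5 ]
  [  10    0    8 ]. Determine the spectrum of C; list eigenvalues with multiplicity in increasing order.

-2, 3, 3

Characteristic polynomial: p(r) = r^3 - 4r^2 - 3r + 18 = (r - 3)^2(r + 2).
Roots (with multiplicity): -2, 3, 3.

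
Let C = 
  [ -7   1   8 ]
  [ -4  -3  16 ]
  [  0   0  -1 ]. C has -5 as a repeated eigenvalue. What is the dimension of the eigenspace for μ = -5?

C + 5I = [[-2, 1, 8], [-4, 2, 16], [0, 0, 4]].
This matrix has rank 2, so its null space has dimension 3 − 2 = 1.

1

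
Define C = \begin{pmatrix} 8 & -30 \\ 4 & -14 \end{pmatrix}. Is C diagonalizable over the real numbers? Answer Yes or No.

Characteristic polynomial: p(r) = r^2 + 6r + 8 = (r + 2)(r + 4).
All 2 eigenvalues are distinct, so C is diagonalizable.

Yes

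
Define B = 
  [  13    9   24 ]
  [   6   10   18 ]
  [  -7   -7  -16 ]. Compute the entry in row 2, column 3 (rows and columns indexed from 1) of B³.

216

Characteristic polynomial: μ^3 - 7μ^2 + 2μ + 40 = (μ - 5)(μ - 4)(μ + 2), so the eigenvalues are -2, 4, 5.
μ=5: eigenvector (3, 0, -1).
μ=4: eigenvector (-1, 1, 0).
μ=-2: eigenvector (-1, -1, 1).
P = [[3, -1, -1], [0, 1, -1], [-1, 0, 1]], D = diag(5, 4, -2), P⁻¹ = [[1, 1, 2], [1, 2, 3], [1, 1, 3]].
B³ = P·diag(125, 64, -8)·P⁻¹ = [[319, 255, 582], [72, 136, 216], [-133, -133, -274]].
The requested entry is 216.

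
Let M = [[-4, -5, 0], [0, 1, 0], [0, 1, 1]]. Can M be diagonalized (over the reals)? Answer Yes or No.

No

Characteristic polynomial: p(μ) = μ^3 + 2μ^2 - 7μ + 4 = (μ - 1)^2(μ + 4).
μ = 1 has algebraic multiplicity 2; rank(M − 1I) = 2, so geometric multiplicity = 1.
Geometric multiplicity < algebraic multiplicity, so M is not diagonalizable.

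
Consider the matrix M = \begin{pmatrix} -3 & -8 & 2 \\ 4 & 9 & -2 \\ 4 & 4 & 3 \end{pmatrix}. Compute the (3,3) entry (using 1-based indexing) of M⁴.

Characteristic polynomial: λ^3 - 9λ^2 + 23λ - 15 = (λ - 5)(λ - 3)(λ - 1), so the eigenvalues are 1, 3, 5.
λ=1: eigenvector (3, -2, -2).
λ=5: eigenvector (-1, 1, 0).
λ=3: eigenvector (-1, 1, 1).
P = [[3, -1, -1], [-2, 1, 1], [-2, 0, 1]], D = diag(1, 5, 3), P⁻¹ = [[1, 1, 0], [0, 1, -1], [2, 2, 1]].
M⁴ = P·diag(1, 625, 81)·P⁻¹ = [[-159, -784, 544], [160, 785, -544], [160, 160, 81]].
The requested entry is 81.

81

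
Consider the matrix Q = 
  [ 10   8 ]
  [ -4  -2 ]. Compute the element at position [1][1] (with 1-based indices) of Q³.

424

Characteristic polynomial: t^2 - 8t + 12 = (t - 6)(t - 2), so the eigenvalues are 2, 6.
t=6: eigenvector (2, -1).
t=2: eigenvector (-1, 1).
P = [[2, -1], [-1, 1]], D = diag(6, 2), P⁻¹ = [[1, 1], [1, 2]].
Q³ = P·diag(216, 8)·P⁻¹ = [[424, 416], [-208, -200]].
The requested entry is 424.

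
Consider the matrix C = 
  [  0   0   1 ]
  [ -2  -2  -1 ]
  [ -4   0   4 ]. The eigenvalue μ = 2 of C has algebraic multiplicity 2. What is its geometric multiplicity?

1

C − 2I = [[-2, 0, 1], [-2, -4, -1], [-4, 0, 2]].
This matrix has rank 2, so its null space has dimension 3 − 2 = 1.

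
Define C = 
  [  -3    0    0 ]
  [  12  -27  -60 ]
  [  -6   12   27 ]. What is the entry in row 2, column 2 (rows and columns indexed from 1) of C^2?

Characteristic polynomial: μ^3 + 3μ^2 - 9μ - 27 = (μ - 3)(μ + 3)^2, so the eigenvalues are -3, -3, 3.
μ=-3: eigenvector (1, -2, 1).
μ=-3: eigenvector (0, 5, -2).
μ=3: eigenvector (0, -2, 1).
P = [[1, 0, 0], [-2, 5, -2], [1, -2, 1]], D = diag(-3, -3, 3), P⁻¹ = [[1, 0, 0], [0, 1, 2], [-1, 2, 5]].
C² = P·diag(9, 9, 9)·P⁻¹ = [[9, 0, 0], [0, 9, 0], [0, 0, 9]].
The requested entry is 9.

9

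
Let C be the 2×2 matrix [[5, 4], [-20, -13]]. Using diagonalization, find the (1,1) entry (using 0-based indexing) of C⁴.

Characteristic polynomial: λ^2 + 8λ + 15 = (λ + 3)(λ + 5), so the eigenvalues are -5, -3.
λ=-5: eigenvector (-2, 5).
λ=-3: eigenvector (1, -2).
P = [[-2, 1], [5, -2]], D = diag(-5, -3), P⁻¹ = [[2, 1], [5, 2]].
C⁴ = P·diag(625, 81)·P⁻¹ = [[-2095, -1088], [5440, 2801]].
The requested entry is 2801.

2801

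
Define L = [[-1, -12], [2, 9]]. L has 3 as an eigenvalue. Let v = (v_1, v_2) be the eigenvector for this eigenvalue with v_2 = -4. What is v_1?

12

L − 3I = [[-4, -12], [2, 6]].
Solving (L − 3I)v = 0 gives the eigenspace spanned by (12, -4).
With v_2 = -4, v = (12, -4), so v_1 = 12.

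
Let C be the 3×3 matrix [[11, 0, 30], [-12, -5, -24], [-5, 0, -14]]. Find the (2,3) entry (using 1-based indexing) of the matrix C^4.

Characteristic polynomial: s^3 + 8s^2 + 11s - 20 = (s - 1)(s + 4)(s + 5), so the eigenvalues are -5, -4, 1.
s=1: eigenvector (3, -2, -1).
s=-5: eigenvector (0, 1, 0).
s=-4: eigenvector (-2, 0, 1).
P = [[3, 0, -2], [-2, 1, 0], [-1, 0, 1]], D = diag(1, -5, -4), P⁻¹ = [[1, 0, 2], [2, 1, 4], [1, 0, 3]].
C⁴ = P·diag(1, 625, 256)·P⁻¹ = [[-509, 0, -1530], [1248, 625, 2496], [255, 0, 766]].
The requested entry is 2496.

2496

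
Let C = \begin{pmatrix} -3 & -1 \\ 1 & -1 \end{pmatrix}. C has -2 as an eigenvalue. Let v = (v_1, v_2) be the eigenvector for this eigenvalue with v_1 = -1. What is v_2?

1

C + 2I = [[-1, -1], [1, 1]].
Solving (C + 2I)v = 0 gives the eigenspace spanned by (-1, 1).
With v_1 = -1, v = (-1, 1), so v_2 = 1.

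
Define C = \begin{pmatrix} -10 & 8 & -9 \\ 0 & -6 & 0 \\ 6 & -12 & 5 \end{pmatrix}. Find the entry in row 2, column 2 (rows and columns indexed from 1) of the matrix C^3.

Characteristic polynomial: t^3 + 11t^2 + 34t + 24 = (t + 1)(t + 4)(t + 6), so the eigenvalues are -6, -4, -1.
t=-4: eigenvector (3, 0, -2).
t=-1: eigenvector (-1, 0, 1).
t=-6: eigenvector (2, 1, 0).
P = [[3, -1, 2], [0, 0, 1], [-2, 1, 0]], D = diag(-4, -1, -6), P⁻¹ = [[1, -2, 1], [2, -4, 3], [0, 1, 0]].
C³ = P·diag(-64, -1, -216)·P⁻¹ = [[-190, -52, -189], [0, -216, 0], [126, -252, 125]].
The requested entry is -216.

-216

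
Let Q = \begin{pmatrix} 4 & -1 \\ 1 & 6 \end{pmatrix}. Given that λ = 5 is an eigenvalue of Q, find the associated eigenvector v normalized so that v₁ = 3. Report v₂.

Q − 5I = [[-1, -1], [1, 1]].
Solving (Q − 5I)v = 0 gives the eigenspace spanned by (3, -3).
With v₁ = 3, v = (3, -3), so v₂ = -3.

-3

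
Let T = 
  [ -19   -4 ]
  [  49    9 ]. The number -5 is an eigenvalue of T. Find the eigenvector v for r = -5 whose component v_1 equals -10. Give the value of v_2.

T + 5I = [[-14, -4], [49, 14]].
Solving (T + 5I)v = 0 gives the eigenspace spanned by (-10, 35).
With v_1 = -10, v = (-10, 35), so v_2 = 35.

35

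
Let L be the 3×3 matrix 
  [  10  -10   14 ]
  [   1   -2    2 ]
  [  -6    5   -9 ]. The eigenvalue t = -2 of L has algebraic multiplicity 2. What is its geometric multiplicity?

1

L + 2I = [[12, -10, 14], [1, 0, 2], [-6, 5, -7]].
This matrix has rank 2, so its null space has dimension 3 − 2 = 1.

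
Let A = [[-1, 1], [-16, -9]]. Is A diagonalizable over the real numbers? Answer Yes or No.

No

Characteristic polynomial: p(μ) = μ^2 + 10μ + 25 = (μ + 5)^2.
μ = -5 has algebraic multiplicity 2; rank(A + 5I) = 1, so geometric multiplicity = 1.
Geometric multiplicity < algebraic multiplicity, so A is not diagonalizable.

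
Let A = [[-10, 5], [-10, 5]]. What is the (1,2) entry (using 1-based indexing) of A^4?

-625

Characteristic polynomial: μ^2 + 5μ = μ(μ + 5), so the eigenvalues are -5, 0.
μ=0: eigenvector (1, 2).
μ=-5: eigenvector (1, 1).
P = [[1, 1], [2, 1]], D = diag(0, -5), P⁻¹ = [[-1, 1], [2, -1]].
A⁴ = P·diag(0, 625)·P⁻¹ = [[1250, -625], [1250, -625]].
The requested entry is -625.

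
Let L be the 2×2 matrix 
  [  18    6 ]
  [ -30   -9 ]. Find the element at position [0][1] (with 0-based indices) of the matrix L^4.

Characteristic polynomial: λ^2 - 9λ + 18 = (λ - 6)(λ - 3), so the eigenvalues are 3, 6.
λ=6: eigenvector (1, -2).
λ=3: eigenvector (-2, 5).
P = [[1, -2], [-2, 5]], D = diag(6, 3), P⁻¹ = [[5, 2], [2, 1]].
L⁴ = P·diag(1296, 81)·P⁻¹ = [[6156, 2430], [-12150, -4779]].
The requested entry is 2430.

2430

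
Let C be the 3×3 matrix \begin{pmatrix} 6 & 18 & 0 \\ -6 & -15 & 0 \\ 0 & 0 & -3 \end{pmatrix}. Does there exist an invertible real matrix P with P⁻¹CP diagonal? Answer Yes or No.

Yes

Characteristic polynomial: p(r) = r^3 + 12r^2 + 45r + 54 = (r + 3)^2(r + 6).
r = -3 has algebraic multiplicity 2; rank(C + 3I) = 1, so geometric multiplicity = 2.
Every eigenvalue has geometric = algebraic multiplicity, so C is diagonalizable.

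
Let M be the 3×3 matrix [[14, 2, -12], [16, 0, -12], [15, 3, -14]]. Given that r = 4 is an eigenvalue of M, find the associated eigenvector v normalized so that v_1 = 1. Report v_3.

1

M − 4I = [[10, 2, -12], [16, -4, -12], [15, 3, -18]].
Solving (M − 4I)v = 0 gives the eigenspace spanned by (1, 1, 1).
With v_1 = 1, v = (1, 1, 1), so v_3 = 1.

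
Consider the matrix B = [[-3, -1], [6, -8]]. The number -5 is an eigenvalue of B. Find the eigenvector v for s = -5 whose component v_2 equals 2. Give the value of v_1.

B + 5I = [[2, -1], [6, -3]].
Solving (B + 5I)v = 0 gives the eigenspace spanned by (1, 2).
With v_2 = 2, v = (1, 2), so v_1 = 1.

1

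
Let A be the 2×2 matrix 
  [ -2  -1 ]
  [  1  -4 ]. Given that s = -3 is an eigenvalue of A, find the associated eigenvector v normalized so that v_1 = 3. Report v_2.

3

A + 3I = [[1, -1], [1, -1]].
Solving (A + 3I)v = 0 gives the eigenspace spanned by (3, 3).
With v_1 = 3, v = (3, 3), so v_2 = 3.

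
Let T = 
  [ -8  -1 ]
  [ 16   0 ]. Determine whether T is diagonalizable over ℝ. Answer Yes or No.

No

Characteristic polynomial: p(λ) = λ^2 + 8λ + 16 = (λ + 4)^2.
λ = -4 has algebraic multiplicity 2; rank(T + 4I) = 1, so geometric multiplicity = 1.
Geometric multiplicity < algebraic multiplicity, so T is not diagonalizable.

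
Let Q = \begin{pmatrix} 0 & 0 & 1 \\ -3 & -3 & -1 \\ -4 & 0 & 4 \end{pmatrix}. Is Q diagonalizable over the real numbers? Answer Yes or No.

Characteristic polynomial: p(λ) = λ^3 - λ^2 - 8λ + 12 = (λ - 2)^2(λ + 3).
λ = 2 has algebraic multiplicity 2; rank(Q − 2I) = 2, so geometric multiplicity = 1.
Geometric multiplicity < algebraic multiplicity, so Q is not diagonalizable.

No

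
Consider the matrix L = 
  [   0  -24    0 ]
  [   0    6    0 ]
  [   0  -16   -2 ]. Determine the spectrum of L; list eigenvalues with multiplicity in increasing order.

Characteristic polynomial: p(s) = s^3 - 4s^2 - 12s = s(s - 6)(s + 2).
Roots (with multiplicity): -2, 0, 6.

-2, 0, 6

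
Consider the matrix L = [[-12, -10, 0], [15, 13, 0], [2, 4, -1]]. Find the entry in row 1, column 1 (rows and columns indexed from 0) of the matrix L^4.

211

Characteristic polynomial: t^3 - 7t - 6 = (t - 3)(t + 1)(t + 2), so the eigenvalues are -2, -1, 3.
t=-2: eigenvector (1, -1, 2).
t=3: eigenvector (-2, 3, 2).
t=-1: eigenvector (0, 0, 1).
P = [[1, -2, 0], [-1, 3, 0], [2, 2, 1]], D = diag(-2, 3, -1), P⁻¹ = [[3, 2, 0], [1, 1, 0], [-8, -6, 1]].
L⁴ = P·diag(16, 81, 1)·P⁻¹ = [[-114, -130, 0], [195, 211, 0], [250, 220, 1]].
The requested entry is 211.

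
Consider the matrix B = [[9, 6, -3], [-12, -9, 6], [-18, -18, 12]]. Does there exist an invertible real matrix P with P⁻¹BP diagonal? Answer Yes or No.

Characteristic polynomial: p(r) = r^3 - 12r^2 + 45r - 54 = (r - 6)(r - 3)^2.
r = 3 has algebraic multiplicity 2; rank(B − 3I) = 1, so geometric multiplicity = 2.
Every eigenvalue has geometric = algebraic multiplicity, so B is diagonalizable.

Yes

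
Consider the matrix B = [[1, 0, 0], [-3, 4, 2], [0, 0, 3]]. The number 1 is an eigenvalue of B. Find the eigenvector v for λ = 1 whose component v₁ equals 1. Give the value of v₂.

B − 1I = [[0, 0, 0], [-3, 3, 2], [0, 0, 2]].
Solving (B − 1I)v = 0 gives the eigenspace spanned by (1, 1, 0).
With v₁ = 1, v = (1, 1, 0), so v₂ = 1.

1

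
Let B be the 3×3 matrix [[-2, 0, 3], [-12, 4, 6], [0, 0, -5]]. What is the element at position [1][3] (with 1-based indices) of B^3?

117

Characteristic polynomial: r^3 + 3r^2 - 18r - 40 = (r - 4)(r + 2)(r + 5), so the eigenvalues are -5, -2, 4.
r=-5: eigenvector (-1, -2, 1).
r=4: eigenvector (0, 1, 0).
r=-2: eigenvector (1, 2, 0).
P = [[-1, 0, 1], [-2, 1, 2], [1, 0, 0]], D = diag(-5, 4, -2), P⁻¹ = [[0, 0, 1], [-2, 1, 0], [1, 0, 1]].
B³ = P·diag(-125, 64, -8)·P⁻¹ = [[-8, 0, 117], [-144, 64, 234], [0, 0, -125]].
The requested entry is 117.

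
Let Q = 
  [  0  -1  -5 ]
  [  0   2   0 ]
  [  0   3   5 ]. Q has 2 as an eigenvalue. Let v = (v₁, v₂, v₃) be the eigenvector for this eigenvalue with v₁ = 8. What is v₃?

Q − 2I = [[-2, -1, -5], [0, 0, 0], [0, 3, 3]].
Solving (Q − 2I)v = 0 gives the eigenspace spanned by (8, 4, -4).
With v₁ = 8, v = (8, 4, -4), so v₃ = -4.

-4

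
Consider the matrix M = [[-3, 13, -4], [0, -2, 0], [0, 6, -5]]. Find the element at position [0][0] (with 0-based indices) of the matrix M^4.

Characteristic polynomial: t^3 + 10t^2 + 31t + 30 = (t + 2)(t + 3)(t + 5), so the eigenvalues are -5, -3, -2.
t=-3: eigenvector (1, 0, 0).
t=-2: eigenvector (5, 1, 2).
t=-5: eigenvector (2, 0, 1).
P = [[1, 5, 2], [0, 1, 0], [0, 2, 1]], D = diag(-3, -2, -5), P⁻¹ = [[1, -1, -2], [0, 1, 0], [0, -2, 1]].
M⁴ = P·diag(81, 16, 625)·P⁻¹ = [[81, -2501, 1088], [0, 16, 0], [0, -1218, 625]].
The requested entry is 81.

81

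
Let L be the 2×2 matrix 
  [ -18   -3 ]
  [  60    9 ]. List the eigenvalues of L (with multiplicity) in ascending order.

-6, -3

Characteristic polynomial: p(μ) = μ^2 + 9μ + 18 = (μ + 3)(μ + 6).
Roots (with multiplicity): -6, -3.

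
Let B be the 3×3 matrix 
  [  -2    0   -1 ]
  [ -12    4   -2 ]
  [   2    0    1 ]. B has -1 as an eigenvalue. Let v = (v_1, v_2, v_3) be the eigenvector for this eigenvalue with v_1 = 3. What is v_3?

-3

B + 1I = [[-1, 0, -1], [-12, 5, -2], [2, 0, 2]].
Solving (B + 1I)v = 0 gives the eigenspace spanned by (3, 6, -3).
With v_1 = 3, v = (3, 6, -3), so v_3 = -3.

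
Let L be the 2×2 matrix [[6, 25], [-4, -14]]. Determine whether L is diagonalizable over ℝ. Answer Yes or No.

No

Characteristic polynomial: p(t) = t^2 + 8t + 16 = (t + 4)^2.
t = -4 has algebraic multiplicity 2; rank(L + 4I) = 1, so geometric multiplicity = 1.
Geometric multiplicity < algebraic multiplicity, so L is not diagonalizable.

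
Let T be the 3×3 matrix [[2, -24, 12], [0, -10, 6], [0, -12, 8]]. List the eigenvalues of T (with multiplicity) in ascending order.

Characteristic polynomial: p(r) = r^3 - 12r + 16 = (r - 2)^2(r + 4).
Roots (with multiplicity): -4, 2, 2.

-4, 2, 2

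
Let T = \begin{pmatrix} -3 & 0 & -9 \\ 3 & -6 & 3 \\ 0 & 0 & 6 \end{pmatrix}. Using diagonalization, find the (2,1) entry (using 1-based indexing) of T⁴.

Characteristic polynomial: r^3 + 3r^2 - 36r - 108 = (r - 6)(r + 3)(r + 6), so the eigenvalues are -6, -3, 6.
r=-3: eigenvector (1, 1, 0).
r=6: eigenvector (-1, 0, 1).
r=-6: eigenvector (0, 1, 0).
P = [[1, -1, 0], [1, 0, 1], [0, 1, 0]], D = diag(-3, 6, -6), P⁻¹ = [[1, 0, 1], [0, 0, 1], [-1, 1, -1]].
T⁴ = P·diag(81, 1296, 1296)·P⁻¹ = [[81, 0, -1215], [-1215, 1296, -1215], [0, 0, 1296]].
The requested entry is -1215.

-1215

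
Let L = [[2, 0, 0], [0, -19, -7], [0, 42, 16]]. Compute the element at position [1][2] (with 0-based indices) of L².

Characteristic polynomial: λ^3 + λ^2 - 16λ + 20 = (λ - 2)^2(λ + 5), so the eigenvalues are -5, 2, 2.
λ=2: eigenvector (2, -1, 3).
λ=-5: eigenvector (0, 1, -2).
λ=2: eigenvector (1, 0, 0).
P = [[2, 0, 1], [-1, 1, 0], [3, -2, 0]], D = diag(2, -5, 2), P⁻¹ = [[0, 2, 1], [0, 3, 1], [1, -4, -2]].
L² = P·diag(4, 25, 4)·P⁻¹ = [[4, 0, 0], [0, 67, 21], [0, -126, -38]].
The requested entry is 21.

21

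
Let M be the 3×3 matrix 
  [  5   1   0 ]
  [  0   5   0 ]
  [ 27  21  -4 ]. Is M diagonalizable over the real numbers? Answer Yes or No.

Characteristic polynomial: p(μ) = μ^3 - 6μ^2 - 15μ + 100 = (μ - 5)^2(μ + 4).
μ = 5 has algebraic multiplicity 2; rank(M − 5I) = 2, so geometric multiplicity = 1.
Geometric multiplicity < algebraic multiplicity, so M is not diagonalizable.

No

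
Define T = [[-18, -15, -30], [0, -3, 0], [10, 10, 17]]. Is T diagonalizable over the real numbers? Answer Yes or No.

Characteristic polynomial: p(μ) = μ^3 + 4μ^2 - 3μ - 18 = (μ - 2)(μ + 3)^2.
μ = -3 has algebraic multiplicity 2; rank(T + 3I) = 1, so geometric multiplicity = 2.
Every eigenvalue has geometric = algebraic multiplicity, so T is diagonalizable.

Yes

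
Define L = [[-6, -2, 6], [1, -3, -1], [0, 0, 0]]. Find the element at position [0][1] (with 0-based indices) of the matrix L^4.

Characteristic polynomial: r^3 + 9r^2 + 20r = r(r + 4)(r + 5), so the eigenvalues are -5, -4, 0.
r=-5: eigenvector (2, -1, 0).
r=0: eigenvector (1, 0, 1).
r=-4: eigenvector (-1, 1, 0).
P = [[2, 1, -1], [-1, 0, 1], [0, 1, 0]], D = diag(-5, 0, -4), P⁻¹ = [[1, 1, -1], [0, 0, 1], [1, 2, -1]].
L⁴ = P·diag(625, 0, 256)·P⁻¹ = [[994, 738, -994], [-369, -113, 369], [0, 0, 0]].
The requested entry is 738.

738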